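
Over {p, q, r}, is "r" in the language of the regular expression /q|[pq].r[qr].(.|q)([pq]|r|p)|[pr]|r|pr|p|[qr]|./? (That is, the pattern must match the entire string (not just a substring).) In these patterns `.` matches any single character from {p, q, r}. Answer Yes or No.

Yes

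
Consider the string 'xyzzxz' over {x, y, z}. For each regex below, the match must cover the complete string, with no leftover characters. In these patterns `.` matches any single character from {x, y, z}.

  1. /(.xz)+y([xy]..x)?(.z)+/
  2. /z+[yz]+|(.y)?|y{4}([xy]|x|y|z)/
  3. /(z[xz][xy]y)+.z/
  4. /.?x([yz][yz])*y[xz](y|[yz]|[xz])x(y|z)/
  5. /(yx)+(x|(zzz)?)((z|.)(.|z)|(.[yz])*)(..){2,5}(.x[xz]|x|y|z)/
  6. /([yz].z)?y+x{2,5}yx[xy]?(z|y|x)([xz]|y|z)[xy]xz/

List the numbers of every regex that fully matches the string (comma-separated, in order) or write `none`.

4

1 → no match
2 → no match
3 → no match — must start with 'z'
4 → match
5 → no match — must start with 'yx'
6 → no match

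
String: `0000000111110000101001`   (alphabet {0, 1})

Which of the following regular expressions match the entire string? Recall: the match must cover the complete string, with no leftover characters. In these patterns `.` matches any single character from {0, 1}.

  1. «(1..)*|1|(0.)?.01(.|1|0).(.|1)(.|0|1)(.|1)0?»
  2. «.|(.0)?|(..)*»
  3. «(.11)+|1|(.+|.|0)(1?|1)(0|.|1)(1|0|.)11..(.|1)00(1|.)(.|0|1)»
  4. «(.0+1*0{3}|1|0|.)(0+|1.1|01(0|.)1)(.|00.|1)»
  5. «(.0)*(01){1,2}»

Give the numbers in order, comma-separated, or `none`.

1 → no match
2 → match
3 → no match
4 → match
5 → no match

2, 4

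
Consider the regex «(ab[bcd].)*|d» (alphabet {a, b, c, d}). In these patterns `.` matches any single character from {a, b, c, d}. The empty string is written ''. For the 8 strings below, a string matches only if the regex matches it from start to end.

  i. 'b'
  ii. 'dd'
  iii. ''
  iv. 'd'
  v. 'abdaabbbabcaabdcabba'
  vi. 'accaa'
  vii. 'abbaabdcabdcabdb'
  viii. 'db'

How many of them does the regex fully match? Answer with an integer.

4

i → no match
ii → no match
iii → match
iv → match
v → match
vi → no match
vii → match
viii → no match
Total matched: 4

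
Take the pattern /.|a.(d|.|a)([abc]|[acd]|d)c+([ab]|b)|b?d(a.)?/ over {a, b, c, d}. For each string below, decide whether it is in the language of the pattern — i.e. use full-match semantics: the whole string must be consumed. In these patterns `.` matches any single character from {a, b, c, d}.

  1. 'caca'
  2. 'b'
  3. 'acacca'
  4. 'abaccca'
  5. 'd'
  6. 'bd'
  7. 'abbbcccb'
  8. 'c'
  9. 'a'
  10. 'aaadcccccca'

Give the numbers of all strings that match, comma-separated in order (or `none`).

1. 'caca' → no match
2. 'b' → match
3. 'acacca' → match
4. 'abaccca' → match
5. 'd' → match
6. 'bd' → match
7. 'abbbcccb' → match
8. 'c' → match
9. 'a' → match
10. 'aaadcccccca' → match

2, 3, 4, 5, 6, 7, 8, 9, 10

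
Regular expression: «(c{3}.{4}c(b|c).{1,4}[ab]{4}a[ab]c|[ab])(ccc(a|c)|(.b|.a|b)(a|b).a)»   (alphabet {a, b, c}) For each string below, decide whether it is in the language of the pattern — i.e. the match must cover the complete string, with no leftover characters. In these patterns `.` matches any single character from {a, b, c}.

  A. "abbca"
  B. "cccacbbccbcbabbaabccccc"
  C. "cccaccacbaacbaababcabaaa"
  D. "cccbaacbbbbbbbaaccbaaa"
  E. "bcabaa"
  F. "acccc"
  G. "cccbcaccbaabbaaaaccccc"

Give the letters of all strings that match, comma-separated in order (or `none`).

A, B, C, E, F, G

A → match
B → match
C → match
D → no match
E → match
F → match
G → match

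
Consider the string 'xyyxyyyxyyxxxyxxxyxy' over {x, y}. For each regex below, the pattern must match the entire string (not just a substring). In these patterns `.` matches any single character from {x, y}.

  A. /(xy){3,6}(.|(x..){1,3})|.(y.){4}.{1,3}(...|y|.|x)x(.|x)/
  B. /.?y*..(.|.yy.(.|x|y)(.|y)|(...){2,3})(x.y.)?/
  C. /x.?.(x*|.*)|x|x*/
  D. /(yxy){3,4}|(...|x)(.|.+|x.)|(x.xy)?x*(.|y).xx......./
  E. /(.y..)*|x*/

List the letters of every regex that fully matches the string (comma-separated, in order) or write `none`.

A → no match
B → no match
C → match
D → match
E → match

C, D, E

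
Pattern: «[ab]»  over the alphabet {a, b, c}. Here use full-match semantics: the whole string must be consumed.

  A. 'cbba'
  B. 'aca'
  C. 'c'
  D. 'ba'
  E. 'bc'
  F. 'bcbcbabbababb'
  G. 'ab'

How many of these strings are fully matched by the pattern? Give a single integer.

0

A → no match
B → no match
C → no match
D → no match
E → no match
F → no match
G → no match
Total matched: 0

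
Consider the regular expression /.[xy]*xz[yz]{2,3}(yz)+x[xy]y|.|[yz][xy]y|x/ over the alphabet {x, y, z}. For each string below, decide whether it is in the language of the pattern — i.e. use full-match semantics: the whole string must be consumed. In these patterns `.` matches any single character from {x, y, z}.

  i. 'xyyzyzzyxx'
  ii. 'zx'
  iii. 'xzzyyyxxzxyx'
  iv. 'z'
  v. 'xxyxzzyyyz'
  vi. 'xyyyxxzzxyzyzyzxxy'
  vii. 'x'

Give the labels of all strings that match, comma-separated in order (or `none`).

iv, vii

i → no match
ii → no match
iii → no match
iv → match
v → no match
vi → no match
vii → match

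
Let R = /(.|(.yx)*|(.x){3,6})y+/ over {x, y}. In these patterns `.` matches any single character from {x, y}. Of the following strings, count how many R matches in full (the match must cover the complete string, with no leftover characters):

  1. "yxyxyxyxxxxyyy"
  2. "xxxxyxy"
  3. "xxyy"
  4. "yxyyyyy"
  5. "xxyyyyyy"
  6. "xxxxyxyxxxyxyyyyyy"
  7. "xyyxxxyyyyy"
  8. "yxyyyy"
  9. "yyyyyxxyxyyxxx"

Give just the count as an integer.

1 → no match
2 → match
3 → no match
4 → no match
5 → no match
6 → match
7 → no match
8 → no match
9 → no match — must end with "y"
Total matched: 2

2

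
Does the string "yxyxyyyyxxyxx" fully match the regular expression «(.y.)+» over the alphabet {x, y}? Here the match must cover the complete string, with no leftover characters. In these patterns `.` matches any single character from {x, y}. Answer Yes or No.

No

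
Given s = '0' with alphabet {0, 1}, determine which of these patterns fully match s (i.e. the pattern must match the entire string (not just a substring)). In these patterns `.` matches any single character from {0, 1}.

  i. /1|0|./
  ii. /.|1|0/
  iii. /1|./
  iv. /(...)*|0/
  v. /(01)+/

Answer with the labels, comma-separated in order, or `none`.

i, ii, iii, iv

i → match
ii → match
iii → match
iv → match
v → no match — must start with '01'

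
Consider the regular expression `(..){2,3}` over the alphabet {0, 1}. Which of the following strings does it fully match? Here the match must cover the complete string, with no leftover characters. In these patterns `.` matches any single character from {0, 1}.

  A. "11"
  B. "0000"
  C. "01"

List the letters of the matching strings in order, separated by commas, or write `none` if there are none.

A → no match
B → match
C → no match

B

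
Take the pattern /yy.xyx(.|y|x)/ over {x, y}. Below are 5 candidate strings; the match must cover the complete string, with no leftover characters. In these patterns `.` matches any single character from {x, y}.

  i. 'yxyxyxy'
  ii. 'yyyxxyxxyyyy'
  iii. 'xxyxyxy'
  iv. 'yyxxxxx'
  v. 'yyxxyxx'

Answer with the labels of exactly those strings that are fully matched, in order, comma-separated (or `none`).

i → no match — must start with 'yy'
ii → no match
iii → no match — must start with 'yy'
iv → no match
v → match

v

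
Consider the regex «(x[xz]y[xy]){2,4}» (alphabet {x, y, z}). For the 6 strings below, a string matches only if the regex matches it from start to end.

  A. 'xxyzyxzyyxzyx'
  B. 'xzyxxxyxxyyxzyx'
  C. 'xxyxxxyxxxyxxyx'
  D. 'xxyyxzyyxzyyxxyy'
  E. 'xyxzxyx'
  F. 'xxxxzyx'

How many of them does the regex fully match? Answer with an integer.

1

A → no match
B → no match
C → no match
D → match
E → no match
F → no match
Total matched: 1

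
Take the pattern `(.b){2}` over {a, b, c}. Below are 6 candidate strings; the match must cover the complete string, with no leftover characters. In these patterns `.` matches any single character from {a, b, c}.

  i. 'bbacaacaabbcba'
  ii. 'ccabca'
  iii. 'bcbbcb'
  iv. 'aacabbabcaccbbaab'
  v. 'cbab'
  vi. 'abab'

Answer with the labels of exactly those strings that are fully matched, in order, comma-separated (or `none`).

i → no match — must end with 'b'
ii. 'ccabca' → no match — must end with 'b'
iii. 'bcbbcb' → no match
iv → no match
v. 'cbab' → match
vi. 'abab' → match

v, vi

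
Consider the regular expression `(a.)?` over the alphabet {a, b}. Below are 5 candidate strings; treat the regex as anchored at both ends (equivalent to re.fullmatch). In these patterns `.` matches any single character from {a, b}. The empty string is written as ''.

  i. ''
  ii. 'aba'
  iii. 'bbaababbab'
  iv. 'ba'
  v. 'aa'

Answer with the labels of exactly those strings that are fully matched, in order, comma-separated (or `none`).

i → match
ii → no match
iii → no match
iv → no match
v → match

i, v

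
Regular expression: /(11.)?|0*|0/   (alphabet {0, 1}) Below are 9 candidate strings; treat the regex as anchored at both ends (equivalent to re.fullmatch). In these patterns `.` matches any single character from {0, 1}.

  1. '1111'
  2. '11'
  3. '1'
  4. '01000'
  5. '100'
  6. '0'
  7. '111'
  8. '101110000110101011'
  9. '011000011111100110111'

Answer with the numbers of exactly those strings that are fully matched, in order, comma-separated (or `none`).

1 → no match
2 → no match
3 → no match
4 → no match
5 → no match
6 → match
7 → match
8 → no match
9 → no match

6, 7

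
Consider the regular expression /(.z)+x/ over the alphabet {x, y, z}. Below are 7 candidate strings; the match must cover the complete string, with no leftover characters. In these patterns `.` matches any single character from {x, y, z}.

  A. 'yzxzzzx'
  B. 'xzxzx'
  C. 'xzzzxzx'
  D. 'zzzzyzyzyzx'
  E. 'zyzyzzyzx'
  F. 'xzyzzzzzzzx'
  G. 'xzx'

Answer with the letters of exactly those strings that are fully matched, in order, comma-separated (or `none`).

A, B, C, D, F, G

A → match
B → match
C → match
D → match
E → no match
F → match
G → match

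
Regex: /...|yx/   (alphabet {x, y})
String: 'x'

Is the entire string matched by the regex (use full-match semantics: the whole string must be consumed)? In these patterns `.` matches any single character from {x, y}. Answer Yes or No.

No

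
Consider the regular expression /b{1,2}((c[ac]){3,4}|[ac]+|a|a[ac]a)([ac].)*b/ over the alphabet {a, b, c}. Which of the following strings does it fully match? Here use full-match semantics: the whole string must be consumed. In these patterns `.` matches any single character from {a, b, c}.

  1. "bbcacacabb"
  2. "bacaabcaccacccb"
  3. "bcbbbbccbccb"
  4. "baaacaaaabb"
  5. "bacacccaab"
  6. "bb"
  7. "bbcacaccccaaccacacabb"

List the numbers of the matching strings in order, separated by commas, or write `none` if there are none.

1. "bbcacacabb" → match
2 → match
3. "bcbbbbccbccb" → no match
4. "baaacaaaabb" → match
5. "bacacccaab" → match
6. "bb" → no match
7 → match

1, 2, 4, 5, 7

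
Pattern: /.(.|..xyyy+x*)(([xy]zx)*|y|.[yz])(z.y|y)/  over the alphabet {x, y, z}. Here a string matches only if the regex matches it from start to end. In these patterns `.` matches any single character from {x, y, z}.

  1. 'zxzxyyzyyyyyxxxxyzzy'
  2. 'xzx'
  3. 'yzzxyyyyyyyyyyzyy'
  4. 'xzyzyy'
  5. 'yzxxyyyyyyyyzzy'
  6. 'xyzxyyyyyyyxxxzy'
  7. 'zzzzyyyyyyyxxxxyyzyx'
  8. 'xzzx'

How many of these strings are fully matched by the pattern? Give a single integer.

1 → no match
2. 'xzx' → no match — must end with 'y'
3 → match
4. 'xzyzyy' → match
5 → match
6 → match
7 → no match — must end with 'y'
8. 'xzzx' → no match — must end with 'y'
Total matched: 4

4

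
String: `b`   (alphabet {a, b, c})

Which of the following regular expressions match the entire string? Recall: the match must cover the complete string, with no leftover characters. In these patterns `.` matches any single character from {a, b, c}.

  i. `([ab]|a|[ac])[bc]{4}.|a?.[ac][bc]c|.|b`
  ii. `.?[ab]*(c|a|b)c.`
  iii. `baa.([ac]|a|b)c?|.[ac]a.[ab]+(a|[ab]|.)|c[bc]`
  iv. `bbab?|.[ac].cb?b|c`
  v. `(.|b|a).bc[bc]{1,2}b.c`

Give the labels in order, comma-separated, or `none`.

i

i → match
ii → no match
iii → no match
iv → no match
v → no match — must end with `c`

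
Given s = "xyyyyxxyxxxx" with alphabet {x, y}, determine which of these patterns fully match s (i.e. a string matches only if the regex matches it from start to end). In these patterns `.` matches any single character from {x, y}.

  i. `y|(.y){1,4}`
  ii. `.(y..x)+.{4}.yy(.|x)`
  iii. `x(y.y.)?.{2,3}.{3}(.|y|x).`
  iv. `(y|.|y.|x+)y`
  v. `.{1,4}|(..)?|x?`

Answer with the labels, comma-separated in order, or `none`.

i → no match — must end with "y"
ii → no match
iii → match
iv → no match — must end with "y"
v → no match

iii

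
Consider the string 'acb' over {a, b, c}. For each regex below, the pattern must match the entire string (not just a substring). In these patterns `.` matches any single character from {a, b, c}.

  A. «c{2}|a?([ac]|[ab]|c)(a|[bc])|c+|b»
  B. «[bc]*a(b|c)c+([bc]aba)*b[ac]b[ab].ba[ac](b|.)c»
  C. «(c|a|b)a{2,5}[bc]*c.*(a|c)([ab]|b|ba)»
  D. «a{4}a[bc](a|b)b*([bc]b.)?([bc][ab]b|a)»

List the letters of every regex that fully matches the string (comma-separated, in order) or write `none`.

A

A → match
B → no match — must end with 'c'
C → no match
D → no match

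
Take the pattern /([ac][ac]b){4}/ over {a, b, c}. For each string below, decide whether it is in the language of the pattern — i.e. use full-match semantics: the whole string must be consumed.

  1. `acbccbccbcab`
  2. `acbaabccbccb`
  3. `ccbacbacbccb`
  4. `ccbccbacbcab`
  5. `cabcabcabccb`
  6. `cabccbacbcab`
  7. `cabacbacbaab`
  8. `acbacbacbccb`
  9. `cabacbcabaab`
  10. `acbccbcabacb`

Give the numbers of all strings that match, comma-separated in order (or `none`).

1 → match
2 → match
3 → match
4 → match
5 → match
6 → match
7 → match
8 → match
9 → match
10 → match

1, 2, 3, 4, 5, 6, 7, 8, 9, 10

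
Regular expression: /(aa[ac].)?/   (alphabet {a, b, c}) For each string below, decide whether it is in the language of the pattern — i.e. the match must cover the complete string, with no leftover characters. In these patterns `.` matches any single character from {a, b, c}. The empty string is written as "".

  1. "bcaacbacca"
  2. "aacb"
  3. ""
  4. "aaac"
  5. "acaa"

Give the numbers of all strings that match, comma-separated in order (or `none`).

1 → no match
2 → match
3 → match
4 → match
5 → no match

2, 3, 4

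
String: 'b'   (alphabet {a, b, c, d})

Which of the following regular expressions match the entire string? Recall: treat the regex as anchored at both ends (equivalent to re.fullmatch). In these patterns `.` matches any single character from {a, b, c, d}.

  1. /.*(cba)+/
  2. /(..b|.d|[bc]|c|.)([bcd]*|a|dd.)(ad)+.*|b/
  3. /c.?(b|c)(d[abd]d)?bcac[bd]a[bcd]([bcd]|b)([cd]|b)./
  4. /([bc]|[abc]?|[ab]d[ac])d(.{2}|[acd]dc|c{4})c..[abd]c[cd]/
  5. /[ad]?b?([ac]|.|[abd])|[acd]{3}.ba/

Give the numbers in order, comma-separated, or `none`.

1 → no match — must end with 'cba'
2 → match
3 → no match — must start with 'c'
4 → no match
5 → match

2, 5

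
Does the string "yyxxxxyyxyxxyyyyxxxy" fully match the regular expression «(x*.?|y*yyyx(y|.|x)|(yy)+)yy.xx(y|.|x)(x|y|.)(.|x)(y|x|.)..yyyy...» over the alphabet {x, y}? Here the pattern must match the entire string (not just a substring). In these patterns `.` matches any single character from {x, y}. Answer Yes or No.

No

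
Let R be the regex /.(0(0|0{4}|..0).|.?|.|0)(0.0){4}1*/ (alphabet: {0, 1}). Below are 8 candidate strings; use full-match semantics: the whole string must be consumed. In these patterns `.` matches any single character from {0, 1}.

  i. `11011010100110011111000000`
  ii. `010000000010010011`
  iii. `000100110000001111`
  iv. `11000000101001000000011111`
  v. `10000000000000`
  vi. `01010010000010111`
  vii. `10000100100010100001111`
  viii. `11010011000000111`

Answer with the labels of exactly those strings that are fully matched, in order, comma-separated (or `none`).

v, vi

i → no match
ii → no match
iii → no match
iv → no match
v → match
vi → match
vii → no match
viii → no match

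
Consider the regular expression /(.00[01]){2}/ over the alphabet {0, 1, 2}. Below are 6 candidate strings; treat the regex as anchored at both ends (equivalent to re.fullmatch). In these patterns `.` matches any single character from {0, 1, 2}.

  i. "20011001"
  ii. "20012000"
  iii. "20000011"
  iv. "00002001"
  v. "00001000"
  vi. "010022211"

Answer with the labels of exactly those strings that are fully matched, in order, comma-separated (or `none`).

i, ii, iv, v

i → match
ii → match
iii → no match
iv → match
v → match
vi → no match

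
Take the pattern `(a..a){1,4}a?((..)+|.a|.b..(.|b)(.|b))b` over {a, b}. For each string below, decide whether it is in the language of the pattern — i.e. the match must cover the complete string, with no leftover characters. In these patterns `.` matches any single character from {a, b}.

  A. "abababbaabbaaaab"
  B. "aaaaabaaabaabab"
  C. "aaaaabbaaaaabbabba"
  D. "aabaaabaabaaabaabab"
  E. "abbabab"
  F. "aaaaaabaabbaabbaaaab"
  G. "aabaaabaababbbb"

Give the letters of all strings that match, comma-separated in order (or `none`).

A → no match
B → match
C → no match — must end with "b"
D → match
E. "abbabab" → match
F → match
G → match

B, D, E, F, G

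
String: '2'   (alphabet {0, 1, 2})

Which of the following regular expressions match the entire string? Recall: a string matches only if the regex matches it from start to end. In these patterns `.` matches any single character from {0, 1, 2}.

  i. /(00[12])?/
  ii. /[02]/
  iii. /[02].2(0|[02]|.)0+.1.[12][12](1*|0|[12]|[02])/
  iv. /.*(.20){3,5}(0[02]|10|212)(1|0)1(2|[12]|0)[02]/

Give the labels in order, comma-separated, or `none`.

i → no match
ii → match
iii → no match
iv → no match

ii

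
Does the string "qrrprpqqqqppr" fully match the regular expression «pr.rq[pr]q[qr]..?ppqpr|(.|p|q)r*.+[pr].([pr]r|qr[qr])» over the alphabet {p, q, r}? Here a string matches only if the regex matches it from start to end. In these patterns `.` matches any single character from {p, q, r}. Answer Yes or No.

No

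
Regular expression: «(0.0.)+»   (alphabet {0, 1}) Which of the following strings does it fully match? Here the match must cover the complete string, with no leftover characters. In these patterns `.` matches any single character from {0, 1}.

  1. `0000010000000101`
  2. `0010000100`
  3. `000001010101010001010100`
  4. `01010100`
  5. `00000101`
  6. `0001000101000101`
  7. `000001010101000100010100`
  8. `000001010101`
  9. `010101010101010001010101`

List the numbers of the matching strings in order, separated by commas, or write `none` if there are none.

1 → match
2 → no match
3 → match
4 → match
5 → match
6 → match
7 → match
8 → match
9 → match

1, 3, 4, 5, 6, 7, 8, 9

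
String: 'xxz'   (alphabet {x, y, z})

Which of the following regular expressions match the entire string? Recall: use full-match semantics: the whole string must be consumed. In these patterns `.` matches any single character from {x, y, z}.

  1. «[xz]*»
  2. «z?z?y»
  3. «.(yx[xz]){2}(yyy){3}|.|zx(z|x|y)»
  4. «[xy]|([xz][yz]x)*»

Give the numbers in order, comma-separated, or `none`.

1 → match
2 → no match — must end with 'y'
3 → no match
4 → no match

1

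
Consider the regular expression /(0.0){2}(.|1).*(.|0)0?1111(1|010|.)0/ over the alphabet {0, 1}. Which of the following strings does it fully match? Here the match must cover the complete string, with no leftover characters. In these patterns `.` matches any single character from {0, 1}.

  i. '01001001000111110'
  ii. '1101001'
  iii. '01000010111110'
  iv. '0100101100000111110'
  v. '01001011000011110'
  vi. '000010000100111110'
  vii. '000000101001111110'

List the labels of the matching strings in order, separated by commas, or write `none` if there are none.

i, iii, iv, vi, vii

i → match
ii → no match — must start with '0'
iii → match
iv → match
v → no match
vi → match
vii → match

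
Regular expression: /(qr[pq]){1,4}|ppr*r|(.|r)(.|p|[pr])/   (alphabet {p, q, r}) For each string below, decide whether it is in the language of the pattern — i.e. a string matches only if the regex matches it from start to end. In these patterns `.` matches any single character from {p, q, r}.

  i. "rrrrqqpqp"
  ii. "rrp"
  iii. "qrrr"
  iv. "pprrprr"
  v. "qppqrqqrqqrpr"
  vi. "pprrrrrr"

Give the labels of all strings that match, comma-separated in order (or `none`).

vi

i → no match
ii → no match
iii → no match
iv → no match
v → no match
vi → match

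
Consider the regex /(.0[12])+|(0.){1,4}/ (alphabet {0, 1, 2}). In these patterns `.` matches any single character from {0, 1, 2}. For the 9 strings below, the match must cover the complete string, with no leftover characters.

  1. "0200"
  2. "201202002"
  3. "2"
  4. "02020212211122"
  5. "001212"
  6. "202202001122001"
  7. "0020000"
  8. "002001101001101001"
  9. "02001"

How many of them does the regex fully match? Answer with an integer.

1 → match
2 → match
3 → no match
4 → no match
5 → no match
6 → no match
7 → no match
8 → match
9 → no match
Total matched: 3

3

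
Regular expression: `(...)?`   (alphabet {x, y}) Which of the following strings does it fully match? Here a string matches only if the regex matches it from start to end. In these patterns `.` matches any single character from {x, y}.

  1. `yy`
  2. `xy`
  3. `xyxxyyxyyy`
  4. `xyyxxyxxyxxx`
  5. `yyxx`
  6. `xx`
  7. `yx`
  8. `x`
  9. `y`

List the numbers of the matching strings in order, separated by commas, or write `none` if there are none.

none

1 → no match
2 → no match
3 → no match
4 → no match
5 → no match
6 → no match
7 → no match
8 → no match
9 → no match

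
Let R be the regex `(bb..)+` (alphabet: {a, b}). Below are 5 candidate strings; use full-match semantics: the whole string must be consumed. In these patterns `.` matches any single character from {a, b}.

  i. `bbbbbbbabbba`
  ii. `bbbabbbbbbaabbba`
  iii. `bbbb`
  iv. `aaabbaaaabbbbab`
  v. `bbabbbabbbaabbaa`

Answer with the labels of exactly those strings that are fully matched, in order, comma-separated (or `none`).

i, ii, iii, v

i → match
ii → match
iii → match
iv → no match — must start with `bb`
v → match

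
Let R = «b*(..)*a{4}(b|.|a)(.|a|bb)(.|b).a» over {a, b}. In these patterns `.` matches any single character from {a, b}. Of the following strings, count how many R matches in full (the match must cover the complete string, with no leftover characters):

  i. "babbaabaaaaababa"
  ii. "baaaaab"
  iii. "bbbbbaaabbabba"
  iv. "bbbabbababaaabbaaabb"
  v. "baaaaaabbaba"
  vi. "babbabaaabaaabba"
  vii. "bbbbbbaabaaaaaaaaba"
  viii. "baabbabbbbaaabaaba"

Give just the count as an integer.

i → match
ii → no match — must end with "a"
iii → no match
iv → no match — must end with "a"
v → match
vi → no match
vii → match
viii → no match
Total matched: 3

3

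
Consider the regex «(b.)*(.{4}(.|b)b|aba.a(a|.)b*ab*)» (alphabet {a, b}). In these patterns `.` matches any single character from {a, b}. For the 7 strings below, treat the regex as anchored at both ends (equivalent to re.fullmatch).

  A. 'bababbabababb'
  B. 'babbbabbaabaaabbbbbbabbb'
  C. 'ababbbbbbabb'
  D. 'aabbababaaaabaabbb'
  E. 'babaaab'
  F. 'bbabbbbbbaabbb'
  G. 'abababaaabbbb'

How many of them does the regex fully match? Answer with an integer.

A → no match
B → no match
C → no match
D → no match
E → no match
F → no match
G → no match
Total matched: 0

0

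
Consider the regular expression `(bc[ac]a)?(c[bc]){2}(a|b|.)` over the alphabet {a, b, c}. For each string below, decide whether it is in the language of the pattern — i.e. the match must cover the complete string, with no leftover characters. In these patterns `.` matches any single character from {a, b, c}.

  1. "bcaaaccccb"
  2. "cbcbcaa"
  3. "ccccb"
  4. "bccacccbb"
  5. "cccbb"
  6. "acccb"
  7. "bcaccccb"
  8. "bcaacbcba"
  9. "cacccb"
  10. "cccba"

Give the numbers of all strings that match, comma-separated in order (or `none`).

1 → no match
2 → no match
3 → match
4 → match
5 → match
6 → no match
7 → no match
8 → match
9 → no match
10 → match

3, 4, 5, 8, 10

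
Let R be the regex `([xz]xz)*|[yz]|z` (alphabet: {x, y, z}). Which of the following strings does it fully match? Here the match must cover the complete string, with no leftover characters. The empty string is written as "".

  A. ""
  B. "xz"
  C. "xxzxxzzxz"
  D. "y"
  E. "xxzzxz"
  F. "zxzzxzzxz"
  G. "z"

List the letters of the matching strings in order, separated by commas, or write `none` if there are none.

A. "" → match
B. "xz" → no match
C. "xxzxxzzxz" → match
D. "y" → match
E. "xxzzxz" → match
F. "zxzzxzzxz" → match
G. "z" → match

A, C, D, E, F, G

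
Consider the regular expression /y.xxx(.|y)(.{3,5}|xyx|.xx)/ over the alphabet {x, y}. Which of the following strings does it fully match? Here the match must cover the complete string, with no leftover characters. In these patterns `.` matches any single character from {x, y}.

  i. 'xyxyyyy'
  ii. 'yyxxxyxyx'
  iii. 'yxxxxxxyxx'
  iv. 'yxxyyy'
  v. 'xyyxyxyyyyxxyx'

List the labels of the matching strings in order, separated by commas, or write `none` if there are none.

i. 'xyxyyyy' → no match — must start with 'y'
ii. 'yyxxxyxyx' → match
iii. 'yxxxxxxyxx' → match
iv. 'yxxyyy' → no match
v → no match — must start with 'y'

ii, iii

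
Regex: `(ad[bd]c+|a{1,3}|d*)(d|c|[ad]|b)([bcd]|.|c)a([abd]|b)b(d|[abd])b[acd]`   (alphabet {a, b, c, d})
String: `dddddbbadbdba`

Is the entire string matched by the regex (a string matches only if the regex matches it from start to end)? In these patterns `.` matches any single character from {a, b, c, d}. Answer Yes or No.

Yes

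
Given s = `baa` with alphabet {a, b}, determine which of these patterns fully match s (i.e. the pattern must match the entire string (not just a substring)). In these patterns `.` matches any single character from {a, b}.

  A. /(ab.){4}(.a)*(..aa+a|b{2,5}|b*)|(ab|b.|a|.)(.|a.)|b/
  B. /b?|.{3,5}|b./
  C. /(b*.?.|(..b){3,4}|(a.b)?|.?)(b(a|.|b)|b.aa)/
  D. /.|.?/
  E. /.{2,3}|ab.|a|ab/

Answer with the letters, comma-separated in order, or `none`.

A → match
B → match
C → no match
D → no match
E → match

A, B, E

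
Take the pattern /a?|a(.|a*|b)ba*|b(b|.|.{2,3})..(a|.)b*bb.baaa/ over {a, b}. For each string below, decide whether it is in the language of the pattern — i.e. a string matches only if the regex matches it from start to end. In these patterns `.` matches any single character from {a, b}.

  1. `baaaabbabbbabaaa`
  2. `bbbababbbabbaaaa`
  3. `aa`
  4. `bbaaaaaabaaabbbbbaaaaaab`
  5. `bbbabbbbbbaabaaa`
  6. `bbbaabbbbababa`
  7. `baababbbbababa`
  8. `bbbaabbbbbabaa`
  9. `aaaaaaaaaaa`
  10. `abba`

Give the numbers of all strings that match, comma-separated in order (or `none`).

1 → no match
2 → no match
3 → no match
4 → no match
5 → no match
6 → no match
7 → no match
8 → no match
9 → no match
10 → match

10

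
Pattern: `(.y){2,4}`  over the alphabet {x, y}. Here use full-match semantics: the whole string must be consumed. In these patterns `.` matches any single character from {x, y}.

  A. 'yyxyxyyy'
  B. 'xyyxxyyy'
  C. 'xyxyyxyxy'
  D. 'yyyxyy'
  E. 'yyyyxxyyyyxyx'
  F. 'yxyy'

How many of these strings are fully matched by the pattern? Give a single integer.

A → match
B → no match
C → no match
D → no match
E → no match — must end with 'y'
F → no match
Total matched: 1

1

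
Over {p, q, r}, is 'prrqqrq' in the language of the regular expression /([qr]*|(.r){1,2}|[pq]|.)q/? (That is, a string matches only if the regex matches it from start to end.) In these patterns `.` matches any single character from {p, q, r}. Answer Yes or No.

No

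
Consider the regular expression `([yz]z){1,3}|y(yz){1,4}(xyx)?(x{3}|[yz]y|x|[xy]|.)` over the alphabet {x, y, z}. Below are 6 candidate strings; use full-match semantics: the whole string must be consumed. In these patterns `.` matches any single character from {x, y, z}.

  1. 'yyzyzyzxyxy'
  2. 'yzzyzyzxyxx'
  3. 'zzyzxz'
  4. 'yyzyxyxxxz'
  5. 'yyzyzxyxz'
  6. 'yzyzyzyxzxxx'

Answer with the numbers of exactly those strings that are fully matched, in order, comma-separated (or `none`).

1 → match
2 → no match
3 → no match
4 → no match
5 → match
6 → no match

1, 5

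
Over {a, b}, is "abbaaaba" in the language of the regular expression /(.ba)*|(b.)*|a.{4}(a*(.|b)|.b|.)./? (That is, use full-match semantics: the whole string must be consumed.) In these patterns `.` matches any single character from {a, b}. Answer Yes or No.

Yes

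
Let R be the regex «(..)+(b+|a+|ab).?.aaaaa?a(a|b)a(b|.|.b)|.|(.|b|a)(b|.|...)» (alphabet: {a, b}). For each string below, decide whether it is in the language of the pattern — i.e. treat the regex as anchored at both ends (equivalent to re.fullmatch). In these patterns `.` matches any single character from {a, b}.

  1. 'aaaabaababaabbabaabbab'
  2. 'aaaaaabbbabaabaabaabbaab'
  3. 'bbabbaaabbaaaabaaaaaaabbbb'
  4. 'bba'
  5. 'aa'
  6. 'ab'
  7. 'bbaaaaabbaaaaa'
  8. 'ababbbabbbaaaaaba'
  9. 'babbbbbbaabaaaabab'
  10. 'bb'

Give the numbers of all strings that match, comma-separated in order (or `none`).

5, 6, 10

1 → no match
2 → no match
3 → no match
4 → no match
5 → match
6 → match
7 → no match
8 → no match
9 → no match
10 → match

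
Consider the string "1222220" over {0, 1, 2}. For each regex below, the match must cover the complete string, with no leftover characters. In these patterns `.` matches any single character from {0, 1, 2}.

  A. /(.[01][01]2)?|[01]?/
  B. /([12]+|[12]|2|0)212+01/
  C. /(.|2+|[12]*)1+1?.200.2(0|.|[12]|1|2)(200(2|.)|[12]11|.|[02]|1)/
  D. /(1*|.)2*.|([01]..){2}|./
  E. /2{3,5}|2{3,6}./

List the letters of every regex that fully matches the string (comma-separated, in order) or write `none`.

A → no match
B → no match — must end with "201"
C → no match
D → match
E → no match — must start with "2"

D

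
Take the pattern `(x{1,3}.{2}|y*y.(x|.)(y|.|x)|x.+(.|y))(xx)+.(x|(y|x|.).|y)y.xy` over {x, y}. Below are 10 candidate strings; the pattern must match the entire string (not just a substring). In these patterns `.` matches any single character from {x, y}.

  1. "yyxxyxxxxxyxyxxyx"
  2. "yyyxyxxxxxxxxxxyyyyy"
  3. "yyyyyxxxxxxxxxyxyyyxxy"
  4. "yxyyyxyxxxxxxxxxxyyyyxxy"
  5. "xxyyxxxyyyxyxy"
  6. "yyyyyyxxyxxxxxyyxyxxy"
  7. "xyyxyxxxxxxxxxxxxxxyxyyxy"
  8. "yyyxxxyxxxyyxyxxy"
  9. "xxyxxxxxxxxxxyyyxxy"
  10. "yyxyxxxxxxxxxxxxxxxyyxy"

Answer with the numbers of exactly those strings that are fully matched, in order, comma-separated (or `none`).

7, 9, 10

1 → no match — must end with "xy"
2 → no match — must end with "xy"
3 → no match
4 → no match
5 → no match
6 → no match
7 → match
8 → no match
9 → match
10 → match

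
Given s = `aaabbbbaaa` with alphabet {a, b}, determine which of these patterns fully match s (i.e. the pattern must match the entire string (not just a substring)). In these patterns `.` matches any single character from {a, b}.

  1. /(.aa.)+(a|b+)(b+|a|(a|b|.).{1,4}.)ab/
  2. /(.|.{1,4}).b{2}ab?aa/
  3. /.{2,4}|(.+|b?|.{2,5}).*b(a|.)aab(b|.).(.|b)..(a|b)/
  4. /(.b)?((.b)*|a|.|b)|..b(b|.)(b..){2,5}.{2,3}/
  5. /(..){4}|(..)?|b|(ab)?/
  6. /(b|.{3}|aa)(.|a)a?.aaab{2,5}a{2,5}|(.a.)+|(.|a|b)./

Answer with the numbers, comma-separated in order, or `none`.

1 → no match — must end with `ab`
2 → match
3 → no match
4 → no match
5 → no match
6 → no match

2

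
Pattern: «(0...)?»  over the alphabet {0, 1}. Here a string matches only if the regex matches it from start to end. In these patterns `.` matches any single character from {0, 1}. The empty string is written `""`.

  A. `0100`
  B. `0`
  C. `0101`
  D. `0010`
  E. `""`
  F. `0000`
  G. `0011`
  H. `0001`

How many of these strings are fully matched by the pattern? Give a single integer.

7

A → match
B → no match
C → match
D → match
E → match
F → match
G → match
H → match
Total matched: 7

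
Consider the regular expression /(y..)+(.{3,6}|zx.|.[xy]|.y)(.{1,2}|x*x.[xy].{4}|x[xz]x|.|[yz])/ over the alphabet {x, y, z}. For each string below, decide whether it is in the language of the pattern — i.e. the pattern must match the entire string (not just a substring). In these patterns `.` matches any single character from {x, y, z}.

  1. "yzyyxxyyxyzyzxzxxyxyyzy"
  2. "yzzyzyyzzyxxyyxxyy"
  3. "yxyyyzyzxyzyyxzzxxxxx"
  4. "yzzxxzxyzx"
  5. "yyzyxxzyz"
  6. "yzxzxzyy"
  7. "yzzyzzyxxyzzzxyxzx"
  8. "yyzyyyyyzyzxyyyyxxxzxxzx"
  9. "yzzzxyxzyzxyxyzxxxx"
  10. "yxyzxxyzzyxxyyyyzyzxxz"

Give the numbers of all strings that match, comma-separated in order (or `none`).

1 → match
2 → match
3 → match
4. "yzzxxzxyzx" → match
5. "yyzyxxzyz" → match
6. "yzxzxzyy" → match
7 → match
8 → match
9 → no match
10 → no match

1, 2, 3, 4, 5, 6, 7, 8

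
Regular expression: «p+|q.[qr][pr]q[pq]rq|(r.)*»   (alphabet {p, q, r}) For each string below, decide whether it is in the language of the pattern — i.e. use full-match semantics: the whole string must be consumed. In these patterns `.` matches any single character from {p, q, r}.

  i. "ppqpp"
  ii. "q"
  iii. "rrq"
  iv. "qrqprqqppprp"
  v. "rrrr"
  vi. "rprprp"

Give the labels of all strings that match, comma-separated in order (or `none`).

v, vi

i → no match
ii → no match
iii → no match
iv → no match
v → match
vi → match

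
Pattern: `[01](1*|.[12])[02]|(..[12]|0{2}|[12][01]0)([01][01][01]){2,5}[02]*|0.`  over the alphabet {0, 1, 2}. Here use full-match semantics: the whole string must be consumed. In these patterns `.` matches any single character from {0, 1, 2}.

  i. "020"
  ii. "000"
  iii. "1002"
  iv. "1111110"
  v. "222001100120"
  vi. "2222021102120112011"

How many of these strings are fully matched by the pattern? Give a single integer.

1

i → no match
ii → no match
iii → no match
iv → match
v → no match
vi → no match
Total matched: 1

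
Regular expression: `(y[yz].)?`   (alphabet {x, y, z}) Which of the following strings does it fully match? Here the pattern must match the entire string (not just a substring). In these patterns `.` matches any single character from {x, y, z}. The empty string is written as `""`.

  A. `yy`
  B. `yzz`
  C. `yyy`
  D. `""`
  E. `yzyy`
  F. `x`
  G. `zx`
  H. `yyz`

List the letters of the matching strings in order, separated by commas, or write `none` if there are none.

A → no match
B → match
C → match
D → match
E → no match
F → no match
G → no match
H → match

B, C, D, H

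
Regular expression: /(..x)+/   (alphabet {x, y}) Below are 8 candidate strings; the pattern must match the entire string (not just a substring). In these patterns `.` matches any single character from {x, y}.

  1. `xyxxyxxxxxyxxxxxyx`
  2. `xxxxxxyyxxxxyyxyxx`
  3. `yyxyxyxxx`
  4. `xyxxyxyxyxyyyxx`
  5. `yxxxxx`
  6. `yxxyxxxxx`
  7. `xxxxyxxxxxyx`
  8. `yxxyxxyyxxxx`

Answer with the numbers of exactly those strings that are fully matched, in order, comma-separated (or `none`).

1, 2, 5, 6, 7, 8

1 → match
2 → match
3 → no match
4 → no match
5 → match
6 → match
7 → match
8 → match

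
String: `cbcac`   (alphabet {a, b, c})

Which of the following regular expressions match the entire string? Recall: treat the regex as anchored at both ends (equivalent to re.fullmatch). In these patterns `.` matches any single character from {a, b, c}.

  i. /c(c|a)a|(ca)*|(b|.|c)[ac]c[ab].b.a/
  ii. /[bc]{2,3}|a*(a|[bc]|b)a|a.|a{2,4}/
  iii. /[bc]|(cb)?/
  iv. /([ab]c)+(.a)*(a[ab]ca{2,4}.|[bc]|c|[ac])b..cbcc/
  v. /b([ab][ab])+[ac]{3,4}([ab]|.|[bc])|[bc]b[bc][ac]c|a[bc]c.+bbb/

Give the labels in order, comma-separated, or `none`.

i → no match
ii → no match
iii → no match
iv → no match — must end with `cbcc`
v → match

v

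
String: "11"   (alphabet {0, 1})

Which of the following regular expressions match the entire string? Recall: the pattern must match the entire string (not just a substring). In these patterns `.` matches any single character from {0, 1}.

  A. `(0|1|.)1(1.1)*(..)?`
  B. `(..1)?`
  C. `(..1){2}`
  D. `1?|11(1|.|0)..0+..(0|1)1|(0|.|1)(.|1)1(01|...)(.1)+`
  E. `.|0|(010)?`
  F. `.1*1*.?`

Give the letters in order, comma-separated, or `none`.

A, F

A → match
B → no match
C → no match
D → no match
E → no match
F → match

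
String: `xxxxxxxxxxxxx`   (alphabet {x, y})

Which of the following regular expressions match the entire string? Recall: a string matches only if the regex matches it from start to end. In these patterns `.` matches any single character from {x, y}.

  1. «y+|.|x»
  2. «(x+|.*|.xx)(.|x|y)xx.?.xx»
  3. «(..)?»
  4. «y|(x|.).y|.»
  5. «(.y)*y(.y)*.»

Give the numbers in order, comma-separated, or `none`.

2

1 → no match
2 → match
3 → no match
4 → no match
5 → no match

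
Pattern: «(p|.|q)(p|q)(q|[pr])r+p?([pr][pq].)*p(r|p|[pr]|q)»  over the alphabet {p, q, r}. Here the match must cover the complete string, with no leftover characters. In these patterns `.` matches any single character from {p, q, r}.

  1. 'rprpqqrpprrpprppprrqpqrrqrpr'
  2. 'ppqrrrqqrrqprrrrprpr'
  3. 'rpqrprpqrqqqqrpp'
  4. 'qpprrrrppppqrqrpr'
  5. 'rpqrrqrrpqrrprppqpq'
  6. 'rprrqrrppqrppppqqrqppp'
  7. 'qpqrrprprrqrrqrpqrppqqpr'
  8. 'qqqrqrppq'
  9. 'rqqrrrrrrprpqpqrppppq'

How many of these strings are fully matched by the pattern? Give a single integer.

1 → no match
2 → no match
3 → no match
4 → match
5 → no match
6 → no match
7 → no match
8. 'qqqrqrppq' → no match
9 → match
Total matched: 2

2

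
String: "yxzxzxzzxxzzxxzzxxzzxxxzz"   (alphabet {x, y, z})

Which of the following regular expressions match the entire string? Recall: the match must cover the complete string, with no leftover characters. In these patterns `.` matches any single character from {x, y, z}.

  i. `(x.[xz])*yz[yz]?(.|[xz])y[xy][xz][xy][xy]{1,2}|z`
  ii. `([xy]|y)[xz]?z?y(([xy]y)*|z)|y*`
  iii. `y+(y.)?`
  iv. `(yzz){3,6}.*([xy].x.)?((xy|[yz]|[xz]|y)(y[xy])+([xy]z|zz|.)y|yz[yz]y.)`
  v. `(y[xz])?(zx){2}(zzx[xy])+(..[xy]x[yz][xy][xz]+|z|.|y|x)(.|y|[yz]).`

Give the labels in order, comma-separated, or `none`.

v

i → no match
ii → no match
iii → no match
iv → no match — must start with "yzz"
v → match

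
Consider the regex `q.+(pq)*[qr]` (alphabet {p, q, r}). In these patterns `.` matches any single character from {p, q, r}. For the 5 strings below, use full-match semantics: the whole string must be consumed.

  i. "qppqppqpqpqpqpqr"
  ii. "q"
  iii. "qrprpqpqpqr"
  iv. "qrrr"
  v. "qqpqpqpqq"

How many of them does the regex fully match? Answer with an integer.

4

i → match
ii → no match
iii → match
iv → match
v → match
Total matched: 4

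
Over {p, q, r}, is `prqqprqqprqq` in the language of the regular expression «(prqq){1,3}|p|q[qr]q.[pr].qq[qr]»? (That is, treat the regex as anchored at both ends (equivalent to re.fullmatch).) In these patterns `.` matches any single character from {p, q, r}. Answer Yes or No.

Yes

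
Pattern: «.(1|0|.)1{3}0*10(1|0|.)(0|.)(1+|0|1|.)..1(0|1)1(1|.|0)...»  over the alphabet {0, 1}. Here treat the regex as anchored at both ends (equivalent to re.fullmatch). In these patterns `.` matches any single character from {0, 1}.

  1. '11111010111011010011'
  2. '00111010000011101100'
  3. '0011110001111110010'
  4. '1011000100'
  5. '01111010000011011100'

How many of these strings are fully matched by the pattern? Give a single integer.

1 → match
2 → no match
3 → match
4. '1011000100' → no match
5 → match
Total matched: 3

3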